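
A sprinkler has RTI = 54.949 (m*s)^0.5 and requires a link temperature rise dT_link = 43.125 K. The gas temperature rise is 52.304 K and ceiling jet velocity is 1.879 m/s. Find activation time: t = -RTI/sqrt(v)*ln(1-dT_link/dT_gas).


dT_link/dT_gas = 0.82451
ln(1 - 0.82451) = -1.7402
t = -54.949 / sqrt(1.879) * -1.7402 = 69.756 s

69.756 s


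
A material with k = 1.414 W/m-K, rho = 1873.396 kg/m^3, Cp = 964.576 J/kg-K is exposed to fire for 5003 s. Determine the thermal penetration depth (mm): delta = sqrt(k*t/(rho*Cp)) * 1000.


alpha = 1.414 / (1873.396 * 964.576) = 7.8250e-07 m^2/s
alpha * t = 0.0039148
delta = sqrt(0.0039148) * 1000 = 62.569 mm

62.569 mm


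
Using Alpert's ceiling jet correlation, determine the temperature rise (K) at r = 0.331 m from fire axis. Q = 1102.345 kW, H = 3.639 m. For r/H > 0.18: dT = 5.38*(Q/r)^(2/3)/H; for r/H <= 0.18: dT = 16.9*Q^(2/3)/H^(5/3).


r/H = 0.331 / 3.639 = 0.090959
r/H <= 0.18, so dT = 16.9*Q^(2/3)/H^(5/3)
Q^(2/3) = 106.71
H^(5/3) = 8.6093
dT = 16.9 * 106.71 / 8.6093 = 209.47 K

209.47 K


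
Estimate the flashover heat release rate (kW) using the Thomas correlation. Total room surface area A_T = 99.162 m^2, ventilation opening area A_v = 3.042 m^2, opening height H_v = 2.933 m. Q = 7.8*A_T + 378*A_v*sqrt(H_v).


7.8*A_T = 773.46
sqrt(H_v) = 1.7126
378*A_v*sqrt(H_v) = 1969.3
Q = 773.46 + 1969.3 = 2742.7 kW

2742.7 kW


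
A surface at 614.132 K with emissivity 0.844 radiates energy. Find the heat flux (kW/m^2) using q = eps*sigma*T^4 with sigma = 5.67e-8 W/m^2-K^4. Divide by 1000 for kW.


T^4 = 1.4225e+11
q = 0.844 * 5.67e-8 * 1.4225e+11 / 1000 = 6.8073 kW/m^2

6.8073 kW/m^2


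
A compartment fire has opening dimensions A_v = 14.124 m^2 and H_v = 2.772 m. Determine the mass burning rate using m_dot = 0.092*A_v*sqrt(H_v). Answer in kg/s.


sqrt(H_v) = 1.6649
m_dot = 0.092 * 14.124 * 1.6649 = 2.1634 kg/s

2.1634 kg/s


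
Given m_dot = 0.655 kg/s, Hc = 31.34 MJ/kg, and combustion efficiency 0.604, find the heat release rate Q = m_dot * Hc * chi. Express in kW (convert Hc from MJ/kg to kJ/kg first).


Hc = 31.34 MJ/kg = 31.34 * 1000 kJ/kg = 31340 kJ/kg
Q = 0.655 kg/s * 31340 kJ/kg * 0.604 = 12399 kW

12399 kW


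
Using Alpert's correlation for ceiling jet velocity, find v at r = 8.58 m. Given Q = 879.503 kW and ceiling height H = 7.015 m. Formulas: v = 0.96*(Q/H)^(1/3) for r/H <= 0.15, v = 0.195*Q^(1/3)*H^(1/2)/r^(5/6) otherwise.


r/H = 8.58 / 7.015 = 1.2231
r/H > 0.15, so v = 0.195*Q^(1/3)*H^(1/2)/r^(5/6)
Q^(1/3) = 9.5810
H^(1/2) = 2.6486
r^(5/6) = 5.9966
v = 0.195 * 9.5810 * 2.6486 / 5.9966 = 0.82519 m/s

0.82519 m/s


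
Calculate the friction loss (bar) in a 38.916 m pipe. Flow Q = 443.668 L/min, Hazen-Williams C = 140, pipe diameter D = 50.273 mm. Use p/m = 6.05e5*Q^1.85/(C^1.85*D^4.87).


Q^1.85 = 78896
C^1.85 = 9339.8
D^4.87 = 1.9297e+08
p/m = 0.026484 bar/m
p_total = 0.026484 * 38.916 = 1.0306 bar

1.0306 bar


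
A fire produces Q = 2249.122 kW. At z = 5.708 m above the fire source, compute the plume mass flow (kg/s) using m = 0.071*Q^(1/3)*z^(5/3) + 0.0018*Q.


Q^(1/3) = 13.102
z^(5/3) = 18.231
First term = 0.071 * 13.102 * 18.231 = 16.959
Second term = 0.0018 * 2249.122 = 4.0484
m = 21.008 kg/s

21.008 kg/s


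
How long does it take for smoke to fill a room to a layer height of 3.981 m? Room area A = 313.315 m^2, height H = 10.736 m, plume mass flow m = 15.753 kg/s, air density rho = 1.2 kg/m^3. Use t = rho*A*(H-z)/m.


H - z = 6.755 m
t = 1.2 * 313.315 * 6.755 / 15.753 = 161.22 s

161.22 s


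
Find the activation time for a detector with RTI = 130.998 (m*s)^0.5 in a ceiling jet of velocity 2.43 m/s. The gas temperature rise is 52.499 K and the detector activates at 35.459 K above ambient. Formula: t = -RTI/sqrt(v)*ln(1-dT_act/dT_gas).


dT_act/dT_gas = 0.67542
ln(1 - 0.67542) = -1.1252
t = -130.998 / sqrt(2.43) * -1.1252 = 94.559 s

94.559 s


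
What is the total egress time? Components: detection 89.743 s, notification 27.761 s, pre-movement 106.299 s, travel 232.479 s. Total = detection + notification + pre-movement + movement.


Total = 89.743 + 27.761 + 106.299 + 232.479 = 456.282 s

456.282 s


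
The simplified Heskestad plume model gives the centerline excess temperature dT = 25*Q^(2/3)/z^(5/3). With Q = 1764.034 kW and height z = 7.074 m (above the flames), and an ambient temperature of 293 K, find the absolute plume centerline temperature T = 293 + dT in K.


Q^(2/3) = 145.99
z^(5/3) = 26.068
dT = 25 * 145.99 / 26.068 = 140.01 K
T = 293 + 140.01 = 433.01 K

433.01 K


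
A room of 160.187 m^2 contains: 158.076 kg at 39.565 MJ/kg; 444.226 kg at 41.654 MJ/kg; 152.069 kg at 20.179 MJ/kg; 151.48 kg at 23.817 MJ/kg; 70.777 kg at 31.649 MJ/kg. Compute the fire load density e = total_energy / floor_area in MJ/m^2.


Total energy = 158.076*39.565 + 444.226*41.654 + 152.069*20.179 + 151.48*23.817 + 70.777*31.649
= 6254.277 + 18503.79 + 3068.600 + 3607.799 + 2240.021
= 33674.49 MJ
e = 33674.49 / 160.187 = 210.22 MJ/m^2

210.22 MJ/m^2


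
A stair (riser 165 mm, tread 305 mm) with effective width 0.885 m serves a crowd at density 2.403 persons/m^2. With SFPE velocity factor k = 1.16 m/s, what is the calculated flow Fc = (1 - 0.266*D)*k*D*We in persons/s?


1 - 0.266*D = 1 - 0.266*2.403 = 0.36080
Fs = 0.36080 * 1.16 * 2.403 = 1.0057 persons/(s*m)
Fc = 1.0057 * 0.885 = 0.89007 persons/s

0.89007 persons/s


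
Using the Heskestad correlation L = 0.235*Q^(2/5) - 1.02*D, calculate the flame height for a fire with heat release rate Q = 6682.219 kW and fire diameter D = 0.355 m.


Q^(2/5) = 33.882
0.235 * Q^(2/5) = 7.9623
1.02 * D = 0.36210
L = 7.6002 m

7.6002 m


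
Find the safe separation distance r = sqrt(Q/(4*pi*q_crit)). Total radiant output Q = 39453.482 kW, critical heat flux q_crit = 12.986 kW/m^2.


4*pi*q_crit = 163.19
Q/(4*pi*q_crit) = 241.77
r = sqrt(241.77) = 15.549 m

15.549 m


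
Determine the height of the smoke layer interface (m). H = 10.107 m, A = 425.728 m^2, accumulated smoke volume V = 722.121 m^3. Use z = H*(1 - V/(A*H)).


V/(A*H) = 0.16782
1 - 0.16782 = 0.83218
z = 10.107 * 0.83218 = 8.4108 m

8.4108 m


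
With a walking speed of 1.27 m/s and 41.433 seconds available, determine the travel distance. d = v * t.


d = 1.27 * 41.433 = 52.620 m

52.620 m


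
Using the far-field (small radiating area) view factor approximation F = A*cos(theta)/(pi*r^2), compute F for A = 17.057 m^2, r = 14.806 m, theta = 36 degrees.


cos(36 deg) = 0.80902
pi*r^2 = 688.69
F = 17.057 * 0.80902 / 688.69 = 0.020037

0.020037


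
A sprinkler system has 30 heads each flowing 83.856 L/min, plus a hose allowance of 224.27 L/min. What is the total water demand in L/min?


Sprinkler demand = 30 * 83.856 = 2515.68 L/min
Total = 2515.68 + 224.27 = 2739.95 L/min

2739.95 L/min


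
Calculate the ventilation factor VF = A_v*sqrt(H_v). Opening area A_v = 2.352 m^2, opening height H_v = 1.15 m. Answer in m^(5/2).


sqrt(H_v) = 1.0724
VF = 2.352 * 1.0724 = 2.5222 m^(5/2)

2.5222 m^(5/2)


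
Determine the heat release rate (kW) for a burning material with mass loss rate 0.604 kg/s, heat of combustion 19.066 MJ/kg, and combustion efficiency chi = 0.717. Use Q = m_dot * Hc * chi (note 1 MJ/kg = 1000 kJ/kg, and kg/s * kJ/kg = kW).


Hc = 19.066 MJ/kg = 19.066 * 1000 kJ/kg = 19066 kJ/kg
Q = 0.604 kg/s * 19066 kJ/kg * 0.717 = 8256.9 kW

8256.9 kW


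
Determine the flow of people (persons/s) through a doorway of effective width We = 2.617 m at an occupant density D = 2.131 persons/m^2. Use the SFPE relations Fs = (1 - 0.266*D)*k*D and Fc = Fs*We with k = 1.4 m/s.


1 - 0.266*D = 1 - 0.266*2.131 = 0.43315
Fs = 0.43315 * 1.4 * 2.131 = 1.2923 persons/(s*m)
Fc = 1.2923 * 2.617 = 3.3819 persons/s

3.3819 persons/s


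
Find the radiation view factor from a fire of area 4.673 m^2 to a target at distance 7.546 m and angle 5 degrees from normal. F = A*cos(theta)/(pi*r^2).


cos(5 deg) = 0.99619
pi*r^2 = 178.89
F = 4.673 * 0.99619 / 178.89 = 0.026023

0.026023


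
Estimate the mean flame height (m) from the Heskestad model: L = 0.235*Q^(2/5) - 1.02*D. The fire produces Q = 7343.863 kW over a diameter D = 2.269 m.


Q^(2/5) = 35.186
0.235 * Q^(2/5) = 8.2687
1.02 * D = 2.3144
L = 5.9543 m

5.9543 m


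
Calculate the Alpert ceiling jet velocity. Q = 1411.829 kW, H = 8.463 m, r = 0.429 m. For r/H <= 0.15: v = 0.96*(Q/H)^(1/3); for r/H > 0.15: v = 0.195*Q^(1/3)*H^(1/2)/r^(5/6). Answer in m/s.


r/H = 0.429 / 8.463 = 0.050691
r/H <= 0.15, so v = 0.96*(Q/H)^(1/3)
Q/H = 166.82
(Q/H)^(1/3) = 5.5049
v = 0.96 * 5.5049 = 5.2847 m/s

5.2847 m/s


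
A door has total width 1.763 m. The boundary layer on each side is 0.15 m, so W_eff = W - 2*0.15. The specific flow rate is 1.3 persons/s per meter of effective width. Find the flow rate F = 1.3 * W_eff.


W_eff = 1.763 - 0.30 = 1.463 m
F = 1.3 * 1.463 = 1.9019 persons/s

1.9019 persons/s


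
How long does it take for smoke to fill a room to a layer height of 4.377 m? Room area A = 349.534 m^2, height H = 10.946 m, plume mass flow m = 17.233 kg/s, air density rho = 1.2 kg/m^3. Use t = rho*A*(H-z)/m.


H - z = 6.569 m
t = 1.2 * 349.534 * 6.569 / 17.233 = 159.89 s

159.89 s


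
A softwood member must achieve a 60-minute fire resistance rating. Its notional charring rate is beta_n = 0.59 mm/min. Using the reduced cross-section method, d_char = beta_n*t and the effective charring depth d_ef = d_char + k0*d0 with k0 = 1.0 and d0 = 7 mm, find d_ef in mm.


d_char = 0.59 * 60 = 35.4 mm
d_ef = 35.4 + 1.0*7 = 42.4 mm

42.4 mm


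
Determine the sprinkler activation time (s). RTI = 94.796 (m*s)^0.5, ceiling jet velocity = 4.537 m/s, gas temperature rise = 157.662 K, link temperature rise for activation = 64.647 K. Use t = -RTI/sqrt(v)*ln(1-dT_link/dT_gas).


dT_link/dT_gas = 0.41004
ln(1 - 0.41004) = -0.52769
t = -94.796 / sqrt(4.537) * -0.52769 = 23.485 s

23.485 s


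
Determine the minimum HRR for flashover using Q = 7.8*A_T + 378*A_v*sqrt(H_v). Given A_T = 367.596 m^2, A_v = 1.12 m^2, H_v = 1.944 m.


7.8*A_T = 2867.2
sqrt(H_v) = 1.3943
378*A_v*sqrt(H_v) = 590.28
Q = 2867.2 + 590.28 = 3457.5 kW

3457.5 kW


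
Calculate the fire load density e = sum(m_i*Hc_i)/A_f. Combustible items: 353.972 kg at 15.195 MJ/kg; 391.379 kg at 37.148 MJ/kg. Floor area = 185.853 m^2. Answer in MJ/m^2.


Total energy = 353.972*15.195 + 391.379*37.148
= 5378.605 + 14538.95
= 19917.55 MJ
e = 19917.55 / 185.853 = 107.17 MJ/m^2

107.17 MJ/m^2


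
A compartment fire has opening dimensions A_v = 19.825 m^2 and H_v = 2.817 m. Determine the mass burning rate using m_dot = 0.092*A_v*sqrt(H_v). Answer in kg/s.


sqrt(H_v) = 1.6784
m_dot = 0.092 * 19.825 * 1.6784 = 3.0612 kg/s

3.0612 kg/s


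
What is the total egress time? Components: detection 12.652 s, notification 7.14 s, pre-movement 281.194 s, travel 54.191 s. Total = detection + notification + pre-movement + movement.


Total = 12.652 + 7.14 + 281.194 + 54.191 = 355.177 s

355.177 s


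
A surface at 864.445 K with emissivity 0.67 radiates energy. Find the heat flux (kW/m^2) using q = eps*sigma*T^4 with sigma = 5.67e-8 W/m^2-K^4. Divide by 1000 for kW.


T^4 = 5.5841e+11
q = 0.67 * 5.67e-8 * 5.5841e+11 / 1000 = 21.213 kW/m^2

21.213 kW/m^2


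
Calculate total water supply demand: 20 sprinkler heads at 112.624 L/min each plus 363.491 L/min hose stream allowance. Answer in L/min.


Sprinkler demand = 20 * 112.624 = 2252.48 L/min
Total = 2252.48 + 363.491 = 2615.971 L/min

2615.971 L/min


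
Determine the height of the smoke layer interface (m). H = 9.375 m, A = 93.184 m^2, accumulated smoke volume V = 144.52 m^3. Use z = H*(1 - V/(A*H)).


V/(A*H) = 0.16543
1 - 0.16543 = 0.83457
z = 9.375 * 0.83457 = 7.8241 m

7.8241 m


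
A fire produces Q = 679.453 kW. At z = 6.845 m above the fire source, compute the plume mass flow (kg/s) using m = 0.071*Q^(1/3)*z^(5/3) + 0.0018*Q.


Q^(1/3) = 8.7913
z^(5/3) = 24.677
First term = 0.071 * 8.7913 * 24.677 = 15.403
Second term = 0.0018 * 679.453 = 1.2230
m = 16.626 kg/s

16.626 kg/s


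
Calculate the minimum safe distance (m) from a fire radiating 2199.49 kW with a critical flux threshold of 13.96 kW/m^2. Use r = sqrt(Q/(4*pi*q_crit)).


4*pi*q_crit = 175.43
Q/(4*pi*q_crit) = 12.538
r = sqrt(12.538) = 3.5409 m

3.5409 m


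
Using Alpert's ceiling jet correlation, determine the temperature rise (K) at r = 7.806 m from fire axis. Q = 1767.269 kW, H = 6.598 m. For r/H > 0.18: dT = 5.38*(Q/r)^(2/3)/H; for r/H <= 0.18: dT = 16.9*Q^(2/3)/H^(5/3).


r/H = 7.806 / 6.598 = 1.1831
r/H > 0.18, so dT = 5.38*(Q/r)^(2/3)/H
Q/r = 226.40
(Q/r)^(2/3) = 37.146
dT = 5.38 * 37.146 / 6.598 = 30.289 K

30.289 K


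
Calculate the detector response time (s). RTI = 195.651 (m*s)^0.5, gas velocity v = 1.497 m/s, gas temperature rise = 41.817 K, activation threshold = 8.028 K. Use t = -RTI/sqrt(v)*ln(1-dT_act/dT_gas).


dT_act/dT_gas = 0.19198
ln(1 - 0.19198) = -0.21317
t = -195.651 / sqrt(1.497) * -0.21317 = 34.087 s

34.087 s


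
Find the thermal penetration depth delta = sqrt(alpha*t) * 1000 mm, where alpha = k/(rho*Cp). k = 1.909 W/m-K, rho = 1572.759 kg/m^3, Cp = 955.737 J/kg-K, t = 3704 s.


alpha = 1.909 / (1572.759 * 955.737) = 1.2700e-06 m^2/s
alpha * t = 0.0047041
delta = sqrt(0.0047041) * 1000 = 68.586 mm

68.586 mm


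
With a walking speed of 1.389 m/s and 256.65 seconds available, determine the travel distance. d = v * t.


d = 1.389 * 256.65 = 356.49 m

356.49 m


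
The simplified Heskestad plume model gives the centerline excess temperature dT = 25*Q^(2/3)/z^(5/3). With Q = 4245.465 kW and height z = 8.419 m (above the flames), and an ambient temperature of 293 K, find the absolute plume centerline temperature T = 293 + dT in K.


Q^(2/3) = 262.19
z^(5/3) = 34.842
dT = 25 * 262.19 / 34.842 = 188.13 K
T = 293 + 188.13 = 481.13 K

481.13 K


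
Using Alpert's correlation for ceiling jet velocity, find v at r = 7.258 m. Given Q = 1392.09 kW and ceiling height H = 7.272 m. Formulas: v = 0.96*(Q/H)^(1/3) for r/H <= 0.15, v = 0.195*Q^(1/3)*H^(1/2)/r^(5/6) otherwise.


r/H = 7.258 / 7.272 = 0.99807
r/H > 0.15, so v = 0.195*Q^(1/3)*H^(1/2)/r^(5/6)
Q^(1/3) = 11.166
H^(1/2) = 2.6967
r^(5/6) = 5.2161
v = 0.195 * 11.166 * 2.6967 / 5.2161 = 1.1256 m/s

1.1256 m/s


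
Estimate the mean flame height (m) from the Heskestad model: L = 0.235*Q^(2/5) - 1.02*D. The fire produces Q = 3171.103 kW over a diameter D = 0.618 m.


Q^(2/5) = 25.147
0.235 * Q^(2/5) = 5.9095
1.02 * D = 0.63036
L = 5.2792 m

5.2792 m


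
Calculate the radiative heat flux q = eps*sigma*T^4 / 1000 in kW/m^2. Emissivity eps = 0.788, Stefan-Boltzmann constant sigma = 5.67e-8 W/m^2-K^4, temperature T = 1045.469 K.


T^4 = 1.1947e+12
q = 0.788 * 5.67e-8 * 1.1947e+12 / 1000 = 53.377 kW/m^2

53.377 kW/m^2


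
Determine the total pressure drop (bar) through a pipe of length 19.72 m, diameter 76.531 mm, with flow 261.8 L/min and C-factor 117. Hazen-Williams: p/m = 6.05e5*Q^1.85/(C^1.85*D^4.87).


Q^1.85 = 29733
C^1.85 = 6701.1
D^4.87 = 1.4938e+09
p/m = 0.0017971 bar/m
p_total = 0.0017971 * 19.72 = 0.035438 bar

0.035438 bar


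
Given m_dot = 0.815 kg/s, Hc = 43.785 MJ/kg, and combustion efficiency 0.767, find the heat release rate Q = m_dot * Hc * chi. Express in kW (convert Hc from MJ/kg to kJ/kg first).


Hc = 43.785 MJ/kg = 43.785 * 1000 kJ/kg = 43785 kJ/kg
Q = 0.815 kg/s * 43785 kJ/kg * 0.767 = 27370 kW

27370 kW


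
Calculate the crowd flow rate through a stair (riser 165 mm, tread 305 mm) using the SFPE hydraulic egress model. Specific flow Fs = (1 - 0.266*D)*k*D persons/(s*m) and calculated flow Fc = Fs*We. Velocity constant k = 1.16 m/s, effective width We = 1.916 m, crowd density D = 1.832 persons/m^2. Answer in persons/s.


1 - 0.266*D = 1 - 0.266*1.832 = 0.51269
Fs = 0.51269 * 1.16 * 1.832 = 1.0895 persons/(s*m)
Fc = 1.0895 * 1.916 = 2.0875 persons/s

2.0875 persons/s


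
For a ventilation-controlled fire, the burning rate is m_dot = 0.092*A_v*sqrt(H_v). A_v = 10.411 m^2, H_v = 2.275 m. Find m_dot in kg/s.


sqrt(H_v) = 1.5083
m_dot = 0.092 * 10.411 * 1.5083 = 1.4447 kg/s

1.4447 kg/s


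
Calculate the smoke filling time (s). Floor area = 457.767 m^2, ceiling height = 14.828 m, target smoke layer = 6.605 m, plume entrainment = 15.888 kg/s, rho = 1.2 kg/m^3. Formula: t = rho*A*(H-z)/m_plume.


H - z = 8.223 m
t = 1.2 * 457.767 * 8.223 / 15.888 = 284.31 s

284.31 s


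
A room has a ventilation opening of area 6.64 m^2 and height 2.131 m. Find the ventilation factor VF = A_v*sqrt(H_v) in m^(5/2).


sqrt(H_v) = 1.4598
VF = 6.64 * 1.4598 = 9.6930 m^(5/2)

9.6930 m^(5/2)


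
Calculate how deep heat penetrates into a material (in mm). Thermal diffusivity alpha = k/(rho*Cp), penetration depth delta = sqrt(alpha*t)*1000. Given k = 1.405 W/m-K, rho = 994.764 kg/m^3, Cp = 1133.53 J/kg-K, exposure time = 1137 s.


alpha = 1.405 / (994.764 * 1133.53) = 1.2460e-06 m^2/s
alpha * t = 0.0014167
delta = sqrt(0.0014167) * 1000 = 37.639 mm

37.639 mm


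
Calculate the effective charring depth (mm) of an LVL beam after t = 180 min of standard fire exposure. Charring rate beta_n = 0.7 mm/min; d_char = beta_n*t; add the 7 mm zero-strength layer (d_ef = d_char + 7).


d_char = 0.7 * 180 = 126 mm
d_ef = 126 + 1.0*7 = 133 mm

133 mm


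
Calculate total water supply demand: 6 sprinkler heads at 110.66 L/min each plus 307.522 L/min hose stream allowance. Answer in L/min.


Sprinkler demand = 6 * 110.66 = 663.96 L/min
Total = 663.96 + 307.522 = 971.482 L/min

971.482 L/min


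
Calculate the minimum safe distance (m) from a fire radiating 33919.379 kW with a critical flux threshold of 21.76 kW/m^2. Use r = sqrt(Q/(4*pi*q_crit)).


4*pi*q_crit = 273.44
Q/(4*pi*q_crit) = 124.04
r = sqrt(124.04) = 11.138 m

11.138 m


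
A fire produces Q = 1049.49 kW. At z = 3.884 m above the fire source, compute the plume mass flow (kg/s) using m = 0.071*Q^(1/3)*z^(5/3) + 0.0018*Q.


Q^(1/3) = 10.162
z^(5/3) = 9.5969
First term = 0.071 * 10.162 * 9.5969 = 6.9244
Second term = 0.0018 * 1049.49 = 1.8891
m = 8.8135 kg/s

8.8135 kg/s


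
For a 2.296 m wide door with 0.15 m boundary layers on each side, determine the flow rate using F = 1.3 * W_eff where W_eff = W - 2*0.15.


W_eff = 2.296 - 0.30 = 1.996 m
F = 1.3 * 1.996 = 2.5948 persons/s

2.5948 persons/s


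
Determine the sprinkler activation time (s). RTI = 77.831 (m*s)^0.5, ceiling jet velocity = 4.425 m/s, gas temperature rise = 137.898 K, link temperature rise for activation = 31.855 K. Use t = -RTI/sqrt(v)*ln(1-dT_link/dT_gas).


dT_link/dT_gas = 0.23100
ln(1 - 0.23100) = -0.26267
t = -77.831 / sqrt(4.425) * -0.26267 = 9.7186 s

9.7186 s


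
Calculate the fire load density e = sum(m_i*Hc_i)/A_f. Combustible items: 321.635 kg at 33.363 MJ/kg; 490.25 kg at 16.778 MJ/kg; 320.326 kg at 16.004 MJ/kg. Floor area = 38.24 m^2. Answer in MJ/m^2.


Total energy = 321.635*33.363 + 490.25*16.778 + 320.326*16.004
= 10730.71 + 8225.414 + 5126.497
= 24082.62 MJ
e = 24082.62 / 38.24 = 629.78 MJ/m^2

629.78 MJ/m^2


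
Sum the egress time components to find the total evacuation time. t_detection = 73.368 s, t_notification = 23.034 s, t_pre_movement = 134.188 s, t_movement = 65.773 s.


Total = 73.368 + 23.034 + 134.188 + 65.773 = 296.363 s

296.363 s


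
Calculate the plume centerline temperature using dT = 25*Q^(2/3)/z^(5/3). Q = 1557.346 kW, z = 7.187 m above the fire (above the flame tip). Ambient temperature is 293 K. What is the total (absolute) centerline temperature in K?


Q^(2/3) = 134.36
z^(5/3) = 26.766
dT = 25 * 134.36 / 26.766 = 125.49 K
T = 293 + 125.49 = 418.49 K

418.49 K


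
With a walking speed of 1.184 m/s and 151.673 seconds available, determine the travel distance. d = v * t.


d = 1.184 * 151.673 = 179.58 m

179.58 m


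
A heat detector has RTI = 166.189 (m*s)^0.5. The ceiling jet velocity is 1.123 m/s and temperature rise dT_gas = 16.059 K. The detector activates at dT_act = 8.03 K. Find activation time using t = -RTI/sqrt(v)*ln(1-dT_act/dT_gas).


dT_act/dT_gas = 0.50003
ln(1 - 0.50003) = -0.69321
t = -166.189 / sqrt(1.123) * -0.69321 = 108.71 s

108.71 s


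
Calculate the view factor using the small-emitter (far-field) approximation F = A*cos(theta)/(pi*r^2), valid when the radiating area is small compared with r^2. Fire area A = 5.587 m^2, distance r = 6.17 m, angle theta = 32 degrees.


cos(32 deg) = 0.84805
pi*r^2 = 119.60
F = 5.587 * 0.84805 / 119.60 = 0.039617

0.039617


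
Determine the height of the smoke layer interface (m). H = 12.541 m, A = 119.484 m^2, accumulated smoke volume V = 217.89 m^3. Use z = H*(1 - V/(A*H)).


V/(A*H) = 0.14541
1 - 0.14541 = 0.85459
z = 12.541 * 0.85459 = 10.717 m

10.717 m


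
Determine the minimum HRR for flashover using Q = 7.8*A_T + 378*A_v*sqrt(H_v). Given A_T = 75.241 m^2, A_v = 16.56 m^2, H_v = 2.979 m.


7.8*A_T = 586.88
sqrt(H_v) = 1.7260
378*A_v*sqrt(H_v) = 10804
Q = 586.88 + 10804 = 11391 kW

11391 kW


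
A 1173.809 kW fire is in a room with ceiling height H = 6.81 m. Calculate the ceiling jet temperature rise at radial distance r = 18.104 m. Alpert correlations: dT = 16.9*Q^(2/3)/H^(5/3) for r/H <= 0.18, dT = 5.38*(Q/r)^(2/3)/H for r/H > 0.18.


r/H = 18.104 / 6.81 = 2.6584
r/H > 0.18, so dT = 5.38*(Q/r)^(2/3)/H
Q/r = 64.837
(Q/r)^(2/3) = 16.139
dT = 5.38 * 16.139 / 6.81 = 12.750 K

12.750 K


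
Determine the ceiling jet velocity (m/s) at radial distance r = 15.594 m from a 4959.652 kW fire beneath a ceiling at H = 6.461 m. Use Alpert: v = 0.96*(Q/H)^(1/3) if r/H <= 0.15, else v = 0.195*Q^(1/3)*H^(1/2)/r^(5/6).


r/H = 15.594 / 6.461 = 2.4136
r/H > 0.15, so v = 0.195*Q^(1/3)*H^(1/2)/r^(5/6)
Q^(1/3) = 17.054
H^(1/2) = 2.5418
r^(5/6) = 9.8658
v = 0.195 * 17.054 * 2.5418 / 9.8658 = 0.85678 m/s

0.85678 m/s


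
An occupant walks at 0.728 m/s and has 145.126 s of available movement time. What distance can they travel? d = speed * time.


d = 0.728 * 145.126 = 105.65 m

105.65 m


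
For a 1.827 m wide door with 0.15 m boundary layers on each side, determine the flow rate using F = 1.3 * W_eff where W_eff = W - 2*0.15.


W_eff = 1.827 - 0.30 = 1.527 m
F = 1.3 * 1.527 = 1.9851 persons/s

1.9851 persons/s


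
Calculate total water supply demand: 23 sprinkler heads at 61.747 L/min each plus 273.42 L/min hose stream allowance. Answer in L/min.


Sprinkler demand = 23 * 61.747 = 1420.181 L/min
Total = 1420.181 + 273.42 = 1693.601 L/min

1693.601 L/min


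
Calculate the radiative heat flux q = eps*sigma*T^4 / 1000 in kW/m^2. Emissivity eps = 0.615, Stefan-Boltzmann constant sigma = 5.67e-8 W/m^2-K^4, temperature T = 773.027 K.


T^4 = 3.5709e+11
q = 0.615 * 5.67e-8 * 3.5709e+11 / 1000 = 12.452 kW/m^2

12.452 kW/m^2


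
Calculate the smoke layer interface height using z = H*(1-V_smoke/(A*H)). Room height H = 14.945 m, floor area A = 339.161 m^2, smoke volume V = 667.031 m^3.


V/(A*H) = 0.13160
1 - 0.13160 = 0.86840
z = 14.945 * 0.86840 = 12.978 m

12.978 m


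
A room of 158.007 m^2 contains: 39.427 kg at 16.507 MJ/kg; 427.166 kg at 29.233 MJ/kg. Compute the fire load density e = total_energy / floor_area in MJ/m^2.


Total energy = 39.427*16.507 + 427.166*29.233
= 650.8215 + 12487.34
= 13138.17 MJ
e = 13138.17 / 158.007 = 83.149 MJ/m^2

83.149 MJ/m^2


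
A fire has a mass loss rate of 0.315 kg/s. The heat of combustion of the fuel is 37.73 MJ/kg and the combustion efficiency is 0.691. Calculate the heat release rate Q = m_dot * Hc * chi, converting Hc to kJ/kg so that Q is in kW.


Hc = 37.73 MJ/kg = 37.73 * 1000 kJ/kg = 37730 kJ/kg
Q = 0.315 kg/s * 37730 kJ/kg * 0.691 = 8212.5 kW

8212.5 kW


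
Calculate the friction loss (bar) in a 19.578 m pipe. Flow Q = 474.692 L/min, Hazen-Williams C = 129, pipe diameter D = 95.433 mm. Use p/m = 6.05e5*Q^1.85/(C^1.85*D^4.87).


Q^1.85 = 89405
C^1.85 = 8027.7
D^4.87 = 4.3766e+09
p/m = 0.0015396 bar/m
p_total = 0.0015396 * 19.578 = 0.030141 bar

0.030141 bar


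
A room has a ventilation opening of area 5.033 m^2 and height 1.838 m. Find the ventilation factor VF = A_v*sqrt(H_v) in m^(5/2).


sqrt(H_v) = 1.3557
VF = 5.033 * 1.3557 = 6.8234 m^(5/2)

6.8234 m^(5/2)


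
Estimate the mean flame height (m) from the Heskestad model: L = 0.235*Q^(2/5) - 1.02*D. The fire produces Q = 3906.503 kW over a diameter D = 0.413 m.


Q^(2/5) = 27.335
0.235 * Q^(2/5) = 6.4237
1.02 * D = 0.42126
L = 6.0024 m

6.0024 m


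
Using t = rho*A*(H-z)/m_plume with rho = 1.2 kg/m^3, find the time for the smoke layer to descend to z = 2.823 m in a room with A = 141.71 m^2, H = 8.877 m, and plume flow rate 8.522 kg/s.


H - z = 6.054 m
t = 1.2 * 141.71 * 6.054 / 8.522 = 120.80 s

120.80 s


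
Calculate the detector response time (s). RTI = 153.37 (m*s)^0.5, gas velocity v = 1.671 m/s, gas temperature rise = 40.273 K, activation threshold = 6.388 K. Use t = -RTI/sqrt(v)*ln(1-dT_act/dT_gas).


dT_act/dT_gas = 0.15862
ln(1 - 0.15862) = -0.17271
t = -153.37 / sqrt(1.671) * -0.17271 = 20.491 s

20.491 s


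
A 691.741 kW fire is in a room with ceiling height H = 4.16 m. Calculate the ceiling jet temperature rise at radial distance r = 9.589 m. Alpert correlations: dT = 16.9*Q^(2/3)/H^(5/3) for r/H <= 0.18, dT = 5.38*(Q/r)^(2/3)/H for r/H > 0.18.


r/H = 9.589 / 4.16 = 2.3050
r/H > 0.18, so dT = 5.38*(Q/r)^(2/3)/H
Q/r = 72.139
(Q/r)^(2/3) = 17.329
dT = 5.38 * 17.329 / 4.16 = 22.411 K

22.411 K


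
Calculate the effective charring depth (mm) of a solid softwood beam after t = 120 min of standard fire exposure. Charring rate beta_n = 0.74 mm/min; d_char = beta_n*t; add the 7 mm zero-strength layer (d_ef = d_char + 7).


d_char = 0.74 * 120 = 88.8 mm
d_ef = 88.8 + 1.0*7 = 95.8 mm

95.8 mm


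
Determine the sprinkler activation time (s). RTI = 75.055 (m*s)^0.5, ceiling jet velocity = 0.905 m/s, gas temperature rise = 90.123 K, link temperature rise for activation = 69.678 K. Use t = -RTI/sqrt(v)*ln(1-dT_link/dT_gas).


dT_link/dT_gas = 0.77314
ln(1 - 0.77314) = -1.4834
t = -75.055 / sqrt(0.905) * -1.4834 = 117.04 s

117.04 s


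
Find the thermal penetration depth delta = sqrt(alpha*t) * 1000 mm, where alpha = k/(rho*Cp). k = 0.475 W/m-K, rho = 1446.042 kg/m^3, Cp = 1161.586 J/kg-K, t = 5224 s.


alpha = 0.475 / (1446.042 * 1161.586) = 2.8279e-07 m^2/s
alpha * t = 0.0014773
delta = sqrt(0.0014773) * 1000 = 38.435 mm

38.435 mm


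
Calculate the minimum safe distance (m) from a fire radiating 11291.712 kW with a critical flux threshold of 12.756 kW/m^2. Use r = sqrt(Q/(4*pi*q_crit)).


4*pi*q_crit = 160.30
Q/(4*pi*q_crit) = 70.443
r = sqrt(70.443) = 8.3930 m

8.3930 m


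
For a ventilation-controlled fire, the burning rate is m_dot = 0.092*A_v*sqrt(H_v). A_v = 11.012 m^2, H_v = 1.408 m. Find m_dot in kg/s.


sqrt(H_v) = 1.1866
m_dot = 0.092 * 11.012 * 1.1866 = 1.2021 kg/s

1.2021 kg/s


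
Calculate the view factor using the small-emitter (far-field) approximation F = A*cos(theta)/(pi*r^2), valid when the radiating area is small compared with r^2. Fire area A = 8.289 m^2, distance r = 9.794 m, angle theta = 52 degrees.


cos(52 deg) = 0.61566
pi*r^2 = 301.35
F = 8.289 * 0.61566 / 301.35 = 0.016935

0.016935


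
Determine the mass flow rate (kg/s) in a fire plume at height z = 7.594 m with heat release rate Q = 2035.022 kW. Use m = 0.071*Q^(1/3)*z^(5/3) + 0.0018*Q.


Q^(1/3) = 12.672
z^(5/3) = 29.339
First term = 0.071 * 12.672 * 29.339 = 26.398
Second term = 0.0018 * 2035.022 = 3.6630
m = 30.061 kg/s

30.061 kg/s


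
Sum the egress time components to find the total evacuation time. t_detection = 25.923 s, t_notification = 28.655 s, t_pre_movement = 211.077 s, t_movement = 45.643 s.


Total = 25.923 + 28.655 + 211.077 + 45.643 = 311.298 s

311.298 s


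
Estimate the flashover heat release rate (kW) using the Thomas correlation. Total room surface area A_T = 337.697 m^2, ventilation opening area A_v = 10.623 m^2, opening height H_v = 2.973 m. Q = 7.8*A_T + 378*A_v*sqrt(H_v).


7.8*A_T = 2634.0
sqrt(H_v) = 1.7242
378*A_v*sqrt(H_v) = 6923.7
Q = 2634.0 + 6923.7 = 9557.7 kW

9557.7 kW


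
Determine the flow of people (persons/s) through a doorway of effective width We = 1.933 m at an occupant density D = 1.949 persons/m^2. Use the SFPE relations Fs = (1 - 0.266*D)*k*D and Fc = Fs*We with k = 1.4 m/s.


1 - 0.266*D = 1 - 0.266*1.949 = 0.48157
Fs = 0.48157 * 1.4 * 1.949 = 1.3140 persons/(s*m)
Fc = 1.3140 * 1.933 = 2.5400 persons/s

2.5400 persons/s


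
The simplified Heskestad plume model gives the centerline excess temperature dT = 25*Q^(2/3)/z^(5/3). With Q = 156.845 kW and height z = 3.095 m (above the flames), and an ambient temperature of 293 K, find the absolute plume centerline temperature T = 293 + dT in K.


Q^(2/3) = 29.084
z^(5/3) = 6.5731
dT = 25 * 29.084 / 6.5731 = 110.62 K
T = 293 + 110.62 = 403.62 K

403.62 K


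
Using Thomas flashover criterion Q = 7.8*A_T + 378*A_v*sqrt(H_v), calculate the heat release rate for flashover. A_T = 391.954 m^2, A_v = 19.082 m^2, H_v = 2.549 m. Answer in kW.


7.8*A_T = 3057.2
sqrt(H_v) = 1.5966
378*A_v*sqrt(H_v) = 11516
Q = 3057.2 + 11516 = 14573 kW

14573 kW


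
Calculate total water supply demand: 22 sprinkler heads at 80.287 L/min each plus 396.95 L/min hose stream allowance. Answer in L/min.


Sprinkler demand = 22 * 80.287 = 1766.314 L/min
Total = 1766.314 + 396.95 = 2163.264 L/min

2163.264 L/min


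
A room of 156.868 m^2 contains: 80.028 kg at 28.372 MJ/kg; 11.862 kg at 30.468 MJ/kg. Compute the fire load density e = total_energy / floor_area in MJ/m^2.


Total energy = 80.028*28.372 + 11.862*30.468
= 2270.554 + 361.4114
= 2631.966 MJ
e = 2631.966 / 156.868 = 16.778 MJ/m^2

16.778 MJ/m^2


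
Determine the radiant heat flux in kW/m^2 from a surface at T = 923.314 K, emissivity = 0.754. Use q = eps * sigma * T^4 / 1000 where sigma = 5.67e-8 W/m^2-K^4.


T^4 = 7.2677e+11
q = 0.754 * 5.67e-8 * 7.2677e+11 / 1000 = 31.071 kW/m^2

31.071 kW/m^2


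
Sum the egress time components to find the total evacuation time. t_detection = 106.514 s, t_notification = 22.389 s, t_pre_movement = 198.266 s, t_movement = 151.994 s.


Total = 106.514 + 22.389 + 198.266 + 151.994 = 479.163 s

479.163 s


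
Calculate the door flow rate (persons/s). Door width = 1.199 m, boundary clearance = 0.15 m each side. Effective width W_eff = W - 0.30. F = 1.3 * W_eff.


W_eff = 1.199 - 0.30 = 0.899 m
F = 1.3 * 0.899 = 1.1687 persons/s

1.1687 persons/s


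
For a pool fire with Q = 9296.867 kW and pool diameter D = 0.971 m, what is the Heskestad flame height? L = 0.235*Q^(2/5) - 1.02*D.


Q^(2/5) = 38.666
0.235 * Q^(2/5) = 9.0866
1.02 * D = 0.99042
L = 8.0962 m

8.0962 m


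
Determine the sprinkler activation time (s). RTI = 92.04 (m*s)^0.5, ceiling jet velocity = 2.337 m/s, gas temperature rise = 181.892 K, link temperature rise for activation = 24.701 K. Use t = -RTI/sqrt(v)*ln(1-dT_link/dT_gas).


dT_link/dT_gas = 0.13580
ln(1 - 0.13580) = -0.14595
t = -92.04 / sqrt(2.337) * -0.14595 = 8.7873 s

8.7873 s


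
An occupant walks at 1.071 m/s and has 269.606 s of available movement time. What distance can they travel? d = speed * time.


d = 1.071 * 269.606 = 288.75 m

288.75 m


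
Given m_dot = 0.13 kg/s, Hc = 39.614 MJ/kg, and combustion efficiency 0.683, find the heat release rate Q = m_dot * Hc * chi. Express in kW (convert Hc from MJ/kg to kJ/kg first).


Hc = 39.614 MJ/kg = 39.614 * 1000 kJ/kg = 39614 kJ/kg
Q = 0.13 kg/s * 39614 kJ/kg * 0.683 = 3517.3 kW

3517.3 kW


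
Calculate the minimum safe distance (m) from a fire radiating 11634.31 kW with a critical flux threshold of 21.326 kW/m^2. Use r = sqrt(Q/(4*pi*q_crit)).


4*pi*q_crit = 267.99
Q/(4*pi*q_crit) = 43.413
r = sqrt(43.413) = 6.5889 m

6.5889 m


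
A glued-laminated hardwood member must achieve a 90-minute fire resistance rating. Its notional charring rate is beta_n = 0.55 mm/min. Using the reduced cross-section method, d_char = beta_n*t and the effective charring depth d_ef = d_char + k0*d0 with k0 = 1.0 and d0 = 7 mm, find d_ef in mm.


d_char = 0.55 * 90 = 49.5 mm
d_ef = 49.5 + 1.0*7 = 56.5 mm

56.5 mm


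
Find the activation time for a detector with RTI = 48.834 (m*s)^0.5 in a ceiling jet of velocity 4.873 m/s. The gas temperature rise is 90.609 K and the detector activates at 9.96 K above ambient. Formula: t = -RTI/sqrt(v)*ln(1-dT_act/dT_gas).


dT_act/dT_gas = 0.10992
ln(1 - 0.10992) = -0.11645
t = -48.834 / sqrt(4.873) * -0.11645 = 2.5760 s

2.5760 s


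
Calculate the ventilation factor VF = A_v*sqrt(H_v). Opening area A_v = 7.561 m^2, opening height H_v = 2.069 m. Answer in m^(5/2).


sqrt(H_v) = 1.4384
VF = 7.561 * 1.4384 = 10.876 m^(5/2)

10.876 m^(5/2)


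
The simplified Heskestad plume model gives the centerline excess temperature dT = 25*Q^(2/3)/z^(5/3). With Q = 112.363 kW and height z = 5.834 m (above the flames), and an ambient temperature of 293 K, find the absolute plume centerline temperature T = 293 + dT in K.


Q^(2/3) = 23.285
z^(5/3) = 18.906
dT = 25 * 23.285 / 18.906 = 30.790 K
T = 293 + 30.790 = 323.79 K

323.79 K


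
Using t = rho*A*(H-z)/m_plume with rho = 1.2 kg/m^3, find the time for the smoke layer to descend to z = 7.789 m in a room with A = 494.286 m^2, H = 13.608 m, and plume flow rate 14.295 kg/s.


H - z = 5.819 m
t = 1.2 * 494.286 * 5.819 / 14.295 = 241.45 s

241.45 s


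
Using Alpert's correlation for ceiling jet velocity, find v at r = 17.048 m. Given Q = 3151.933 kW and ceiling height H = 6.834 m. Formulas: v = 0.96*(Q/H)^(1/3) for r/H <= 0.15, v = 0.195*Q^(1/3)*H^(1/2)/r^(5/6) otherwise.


r/H = 17.048 / 6.834 = 2.4946
r/H > 0.15, so v = 0.195*Q^(1/3)*H^(1/2)/r^(5/6)
Q^(1/3) = 14.662
H^(1/2) = 2.6142
r^(5/6) = 10.627
v = 0.195 * 14.662 * 2.6142 / 10.627 = 0.70335 m/s

0.70335 m/s


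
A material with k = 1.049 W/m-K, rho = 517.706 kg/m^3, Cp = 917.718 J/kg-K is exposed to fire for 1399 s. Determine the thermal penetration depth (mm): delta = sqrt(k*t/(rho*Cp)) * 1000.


alpha = 1.049 / (517.706 * 917.718) = 2.2079e-06 m^2/s
alpha * t = 0.0030889
delta = sqrt(0.0030889) * 1000 = 55.578 mm

55.578 mm


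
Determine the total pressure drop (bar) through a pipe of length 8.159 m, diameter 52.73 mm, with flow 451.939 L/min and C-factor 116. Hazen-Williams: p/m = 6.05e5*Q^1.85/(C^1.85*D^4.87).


Q^1.85 = 81639
C^1.85 = 6595.5
D^4.87 = 2.4346e+08
p/m = 0.030760 bar/m
p_total = 0.030760 * 8.159 = 0.25097 bar

0.25097 bar


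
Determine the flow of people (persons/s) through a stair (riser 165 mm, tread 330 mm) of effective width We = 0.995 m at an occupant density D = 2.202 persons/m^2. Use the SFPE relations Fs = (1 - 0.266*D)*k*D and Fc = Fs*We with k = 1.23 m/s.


1 - 0.266*D = 1 - 0.266*2.202 = 0.41427
Fs = 0.41427 * 1.23 * 2.202 = 1.1220 persons/(s*m)
Fc = 1.1220 * 0.995 = 1.1164 persons/s

1.1164 persons/s


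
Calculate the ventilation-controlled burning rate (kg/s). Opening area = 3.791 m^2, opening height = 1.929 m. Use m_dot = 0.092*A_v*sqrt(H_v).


sqrt(H_v) = 1.3889
m_dot = 0.092 * 3.791 * 1.3889 = 0.48440 kg/s

0.48440 kg/s


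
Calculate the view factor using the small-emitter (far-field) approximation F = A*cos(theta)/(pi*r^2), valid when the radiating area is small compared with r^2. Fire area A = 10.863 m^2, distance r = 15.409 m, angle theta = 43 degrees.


cos(43 deg) = 0.73135
pi*r^2 = 745.93
F = 10.863 * 0.73135 / 745.93 = 0.010651

0.010651


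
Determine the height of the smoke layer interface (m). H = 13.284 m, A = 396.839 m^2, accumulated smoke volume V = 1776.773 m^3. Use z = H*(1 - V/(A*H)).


V/(A*H) = 0.33705
1 - 0.33705 = 0.66295
z = 13.284 * 0.66295 = 8.8067 m

8.8067 m


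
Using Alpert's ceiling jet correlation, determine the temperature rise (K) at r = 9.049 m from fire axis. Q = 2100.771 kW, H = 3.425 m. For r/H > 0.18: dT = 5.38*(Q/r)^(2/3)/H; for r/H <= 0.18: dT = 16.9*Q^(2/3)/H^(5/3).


r/H = 9.049 / 3.425 = 2.6420
r/H > 0.18, so dT = 5.38*(Q/r)^(2/3)/H
Q/r = 232.16
(Q/r)^(2/3) = 37.773
dT = 5.38 * 37.773 / 3.425 = 59.334 K

59.334 K


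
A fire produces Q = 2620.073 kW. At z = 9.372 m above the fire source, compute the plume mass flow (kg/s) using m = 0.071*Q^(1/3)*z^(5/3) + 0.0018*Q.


Q^(1/3) = 13.786
z^(5/3) = 41.660
First term = 0.071 * 13.786 * 41.660 = 40.777
Second term = 0.0018 * 2620.073 = 4.7161
m = 45.493 kg/s

45.493 kg/s


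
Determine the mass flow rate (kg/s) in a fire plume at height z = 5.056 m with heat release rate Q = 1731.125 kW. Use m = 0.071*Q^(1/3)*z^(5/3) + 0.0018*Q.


Q^(1/3) = 12.007
z^(5/3) = 14.894
First term = 0.071 * 12.007 * 14.894 = 12.697
Second term = 0.0018 * 1731.125 = 3.1160
m = 15.813 kg/s

15.813 kg/s


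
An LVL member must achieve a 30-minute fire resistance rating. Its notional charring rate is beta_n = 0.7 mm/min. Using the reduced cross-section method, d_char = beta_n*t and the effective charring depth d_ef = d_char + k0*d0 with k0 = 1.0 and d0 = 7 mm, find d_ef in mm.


d_char = 0.7 * 30 = 21 mm
d_ef = 21 + 1.0*7 = 28 mm

28 mm


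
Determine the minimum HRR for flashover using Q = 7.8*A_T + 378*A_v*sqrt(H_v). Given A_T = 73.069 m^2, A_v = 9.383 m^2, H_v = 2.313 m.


7.8*A_T = 569.94
sqrt(H_v) = 1.5209
378*A_v*sqrt(H_v) = 5394.1
Q = 569.94 + 5394.1 = 5964.1 kW

5964.1 kW


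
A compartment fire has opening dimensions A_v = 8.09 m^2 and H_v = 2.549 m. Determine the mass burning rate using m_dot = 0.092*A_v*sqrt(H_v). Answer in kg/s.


sqrt(H_v) = 1.5966
m_dot = 0.092 * 8.09 * 1.5966 = 1.1883 kg/s

1.1883 kg/s


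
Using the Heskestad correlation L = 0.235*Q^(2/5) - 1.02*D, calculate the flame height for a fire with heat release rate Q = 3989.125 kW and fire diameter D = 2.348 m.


Q^(2/5) = 27.565
0.235 * Q^(2/5) = 6.4777
1.02 * D = 2.3950
L = 4.0827 m

4.0827 m


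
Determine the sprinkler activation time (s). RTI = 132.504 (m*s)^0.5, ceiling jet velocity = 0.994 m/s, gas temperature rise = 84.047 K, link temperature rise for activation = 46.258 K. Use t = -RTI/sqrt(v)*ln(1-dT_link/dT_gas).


dT_link/dT_gas = 0.55038
ln(1 - 0.55038) = -0.79936
t = -132.504 / sqrt(0.994) * -0.79936 = 106.24 s

106.24 s


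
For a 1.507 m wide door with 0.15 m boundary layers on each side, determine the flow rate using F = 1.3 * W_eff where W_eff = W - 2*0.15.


W_eff = 1.507 - 0.30 = 1.207 m
F = 1.3 * 1.207 = 1.5691 persons/s

1.5691 persons/s


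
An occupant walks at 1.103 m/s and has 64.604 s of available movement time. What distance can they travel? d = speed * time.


d = 1.103 * 64.604 = 71.258 m

71.258 m


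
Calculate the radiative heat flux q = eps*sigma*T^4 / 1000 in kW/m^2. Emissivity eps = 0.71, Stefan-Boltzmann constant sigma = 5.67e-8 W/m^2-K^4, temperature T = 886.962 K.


T^4 = 6.1890e+11
q = 0.71 * 5.67e-8 * 6.1890e+11 / 1000 = 24.915 kW/m^2

24.915 kW/m^2


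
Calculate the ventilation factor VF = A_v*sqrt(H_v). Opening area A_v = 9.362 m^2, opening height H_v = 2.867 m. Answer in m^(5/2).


sqrt(H_v) = 1.6932
VF = 9.362 * 1.6932 = 15.852 m^(5/2)

15.852 m^(5/2)


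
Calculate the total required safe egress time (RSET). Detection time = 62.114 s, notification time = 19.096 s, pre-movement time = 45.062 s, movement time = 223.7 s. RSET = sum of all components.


Total = 62.114 + 19.096 + 45.062 + 223.7 = 349.972 s

349.972 s


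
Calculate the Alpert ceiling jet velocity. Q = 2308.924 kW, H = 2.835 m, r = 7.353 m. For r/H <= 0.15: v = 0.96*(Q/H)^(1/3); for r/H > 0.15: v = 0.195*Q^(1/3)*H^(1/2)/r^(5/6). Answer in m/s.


r/H = 7.353 / 2.835 = 2.5937
r/H > 0.15, so v = 0.195*Q^(1/3)*H^(1/2)/r^(5/6)
Q^(1/3) = 13.217
H^(1/2) = 1.6837
r^(5/6) = 5.2730
v = 0.195 * 13.217 * 1.6837 / 5.2730 = 0.82299 m/s

0.82299 m/s
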